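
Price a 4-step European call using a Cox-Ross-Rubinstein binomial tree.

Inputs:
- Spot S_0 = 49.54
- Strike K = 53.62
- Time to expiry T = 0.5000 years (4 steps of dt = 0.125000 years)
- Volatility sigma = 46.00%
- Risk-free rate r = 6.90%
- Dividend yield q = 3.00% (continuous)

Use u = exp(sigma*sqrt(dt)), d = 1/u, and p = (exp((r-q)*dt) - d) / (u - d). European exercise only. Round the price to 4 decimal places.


dt = T/N = 0.125000
u = exp(sigma*sqrt(dt)) = 1.176607; d = 1/u = 0.849902
p = (exp((r-q)*dt) - d) / (u - d) = 0.474389
Discount per step: exp(-r*dt) = 0.991412
Stock lattice S(k, i) with i counting down-moves:
  k=0: S(0,0) = 49.5400
  k=1: S(1,0) = 58.2891; S(1,1) = 42.1041
  k=2: S(2,0) = 68.5833; S(2,1) = 49.5400; S(2,2) = 35.7844
  k=3: S(3,0) = 80.6956; S(3,1) = 58.2891; S(3,2) = 42.1041; S(3,3) = 30.4132
  k=4: S(4,0) = 94.9470; S(4,1) = 68.5833; S(4,2) = 49.5400; S(4,3) = 35.7844; S(4,4) = 25.8482
Terminal payoffs V(N, i) = max(S_T - K, 0):
  V(4,0) = 41.326983; V(4,1) = 14.963333; V(4,2) = 0.000000; V(4,3) = 0.000000; V(4,4) = 0.000000
Backward induction: V(k, i) = exp(-r*dt) * [p * V(k+1, i) + (1-p) * V(k+1, i+1)].
  V(3,0) = exp(-r*dt) * [p*41.326983 + (1-p)*14.963333] = 27.234046
  V(3,1) = exp(-r*dt) * [p*14.963333 + (1-p)*0.000000] = 7.037478
  V(3,2) = exp(-r*dt) * [p*0.000000 + (1-p)*0.000000] = 0.000000
  V(3,3) = exp(-r*dt) * [p*0.000000 + (1-p)*0.000000] = 0.000000
  V(2,0) = exp(-r*dt) * [p*27.234046 + (1-p)*7.037478] = 16.475788
  V(2,1) = exp(-r*dt) * [p*7.037478 + (1-p)*0.000000] = 3.309831
  V(2,2) = exp(-r*dt) * [p*0.000000 + (1-p)*0.000000] = 0.000000
  V(1,0) = exp(-r*dt) * [p*16.475788 + (1-p)*3.309831] = 9.473552
  V(1,1) = exp(-r*dt) * [p*3.309831 + (1-p)*0.000000] = 1.556663
  V(0,0) = exp(-r*dt) * [p*9.473552 + (1-p)*1.556663] = 5.266725

Answer: Price = V(0,0) = 5.2667


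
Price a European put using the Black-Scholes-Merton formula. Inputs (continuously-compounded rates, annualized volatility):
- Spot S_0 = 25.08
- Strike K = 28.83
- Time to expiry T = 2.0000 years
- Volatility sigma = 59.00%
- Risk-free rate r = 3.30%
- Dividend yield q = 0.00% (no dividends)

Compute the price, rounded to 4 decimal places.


d1 = (ln(S/K) + (r - q + 0.5*sigma^2) * T) / (sigma * sqrt(T)) = 0.32928909
d2 = d1 - sigma * sqrt(T) = -0.50509692
exp(-rT) = 0.93613086; exp(-qT) = 1.00000000
P = K * exp(-rT) * N(-d2) - S_0 * exp(-qT) * N(-d1)
N(-d1) = 0.37096860; N(-d2) = 0.69325462
P = 28.8300 * 0.93613086 * 0.69325462 - 25.0800 * 1.00000000 * 0.37096860 = 9.4061

Answer: Price = 9.4061


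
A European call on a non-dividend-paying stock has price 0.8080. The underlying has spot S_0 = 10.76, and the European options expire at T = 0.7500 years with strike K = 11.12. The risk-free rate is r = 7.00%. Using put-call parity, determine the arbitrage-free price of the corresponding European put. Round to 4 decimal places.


Answer: Put price = 0.5993

Derivation:
Put-call parity: C - P = S_0 * exp(-qT) - K * exp(-rT).
S_0 * exp(-qT) = 10.7600 * 1.00000000 = 10.76000000
K * exp(-rT) = 11.1200 * 0.94885432 = 10.55126005
P = C - S*exp(-qT) + K*exp(-rT)
P = 0.8080 - 10.76000000 + 10.55126005 = 0.5993


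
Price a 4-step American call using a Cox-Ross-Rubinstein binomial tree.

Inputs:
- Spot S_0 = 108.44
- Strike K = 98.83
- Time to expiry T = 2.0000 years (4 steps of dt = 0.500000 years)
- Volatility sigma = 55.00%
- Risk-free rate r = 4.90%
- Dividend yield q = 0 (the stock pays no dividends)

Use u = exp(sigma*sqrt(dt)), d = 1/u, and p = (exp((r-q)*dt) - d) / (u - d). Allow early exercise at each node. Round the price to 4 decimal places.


Answer: Price = V(0,0) = 39.7908

Derivation:
dt = T/N = 0.500000
u = exp(sigma*sqrt(dt)) = 1.475370; d = 1/u = 0.677796
p = (exp((r-q)*dt) - d) / (u - d) = 0.435078
Discount per step: exp(-r*dt) = 0.975798
Stock lattice S(k, i) with i counting down-moves:
  k=0: S(0,0) = 108.4400
  k=1: S(1,0) = 159.9891; S(1,1) = 73.5002
  k=2: S(2,0) = 236.0431; S(2,1) = 108.4400; S(2,2) = 49.8182
  k=3: S(3,0) = 348.2509; S(3,1) = 159.9891; S(3,2) = 73.5002; S(3,3) = 33.7666
  k=4: S(4,0) = 513.7989; S(4,1) = 236.0431; S(4,2) = 108.4400; S(4,3) = 49.8182; S(4,4) = 22.8868
Terminal payoffs V(N, i) = max(S_T - K, 0):
  V(4,0) = 414.968900; V(4,1) = 137.213116; V(4,2) = 9.610000; V(4,3) = 0.000000; V(4,4) = 0.000000
Backward induction: V(k, i) = exp(-r*dt) * [p * V(k+1, i) + (1-p) * V(k+1, i+1)]; then take max(V_cont, immediate exercise) for American.
  V(3,0) = exp(-r*dt) * [p*414.968900 + (1-p)*137.213116] = 251.812820; exercise = 249.420906; V(3,0) = max -> 251.812820
  V(3,1) = exp(-r*dt) * [p*137.213116 + (1-p)*9.610000] = 63.551025; exercise = 61.159111; V(3,1) = max -> 63.551025
  V(3,2) = exp(-r*dt) * [p*9.610000 + (1-p)*0.000000] = 4.079903; exercise = 0.000000; V(3,2) = max -> 4.079903
  V(3,3) = exp(-r*dt) * [p*0.000000 + (1-p)*0.000000] = 0.000000; exercise = 0.000000; V(3,3) = max -> 0.000000
  V(2,0) = exp(-r*dt) * [p*251.812820 + (1-p)*63.551025] = 141.939055; exercise = 137.213116; V(2,0) = max -> 141.939055
  V(2,1) = exp(-r*dt) * [p*63.551025 + (1-p)*4.079903] = 29.229488; exercise = 9.610000; V(2,1) = max -> 29.229488
  V(2,2) = exp(-r*dt) * [p*4.079903 + (1-p)*0.000000] = 1.732114; exercise = 0.000000; V(2,2) = max -> 1.732114
  V(1,0) = exp(-r*dt) * [p*141.939055 + (1-p)*29.229488] = 76.372654; exercise = 61.159111; V(1,0) = max -> 76.372654
  V(1,1) = exp(-r*dt) * [p*29.229488 + (1-p)*1.732114] = 13.364139; exercise = 0.000000; V(1,1) = max -> 13.364139
  V(0,0) = exp(-r*dt) * [p*76.372654 + (1-p)*13.364139] = 39.790816; exercise = 9.610000; V(0,0) = max -> 39.790816


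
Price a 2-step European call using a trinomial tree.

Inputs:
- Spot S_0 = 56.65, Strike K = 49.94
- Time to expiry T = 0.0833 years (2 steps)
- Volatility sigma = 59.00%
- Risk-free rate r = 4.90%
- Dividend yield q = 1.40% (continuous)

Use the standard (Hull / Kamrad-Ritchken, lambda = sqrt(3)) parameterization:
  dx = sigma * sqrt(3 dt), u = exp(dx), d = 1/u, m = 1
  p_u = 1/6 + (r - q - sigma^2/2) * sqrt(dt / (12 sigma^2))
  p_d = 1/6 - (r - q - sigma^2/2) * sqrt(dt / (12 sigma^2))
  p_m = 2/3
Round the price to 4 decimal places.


dt = T/N = 0.041650; dx = sigma*sqrt(3*dt) = 0.208555
u = exp(dx) = 1.231896; d = 1/u = 0.811757
p_u = 0.152782, p_m = 0.666667, p_d = 0.180551
Discount per step: exp(-r*dt) = 0.997961
Stock lattice S(k, j) with j the centered position index:
  k=0: S(0,+0) = 56.6500
  k=1: S(1,-1) = 45.9860; S(1,+0) = 56.6500; S(1,+1) = 69.7869
  k=2: S(2,-2) = 37.3294; S(2,-1) = 45.9860; S(2,+0) = 56.6500; S(2,+1) = 69.7869; S(2,+2) = 85.9703
Terminal payoffs V(N, j) = max(S_T - K, 0):
  V(2,-2) = 0.000000; V(2,-1) = 0.000000; V(2,+0) = 6.710000; V(2,+1) = 19.846932; V(2,+2) = 36.030270
Backward induction: V(k, j) = exp(-r*dt) * [p_u * V(k+1, j+1) + p_m * V(k+1, j) + p_d * V(k+1, j-1)]
  V(1,-1) = exp(-r*dt) * [p_u*6.710000 + p_m*0.000000 + p_d*0.000000] = 1.023077
  V(1,+0) = exp(-r*dt) * [p_u*19.846932 + p_m*6.710000 + p_d*0.000000] = 7.490285
  V(1,+1) = exp(-r*dt) * [p_u*36.030270 + p_m*19.846932 + p_d*6.710000] = 19.906895
  V(0,+0) = exp(-r*dt) * [p_u*19.906895 + p_m*7.490285 + p_d*1.023077] = 8.202898

Answer: Price = V(0,0) = 8.2029


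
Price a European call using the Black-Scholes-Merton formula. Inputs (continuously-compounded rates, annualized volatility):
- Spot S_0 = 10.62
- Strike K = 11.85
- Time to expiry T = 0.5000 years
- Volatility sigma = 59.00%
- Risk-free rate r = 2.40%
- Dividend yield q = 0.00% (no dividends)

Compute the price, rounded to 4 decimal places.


Answer: Price = 1.3499

Derivation:
d1 = (ln(S/K) + (r - q + 0.5*sigma^2) * T) / (sigma * sqrt(T)) = -0.02532126
d2 = d1 - sigma * sqrt(T) = -0.44251426
exp(-rT) = 0.98807171; exp(-qT) = 1.00000000
C = S_0 * exp(-qT) * N(d1) - K * exp(-rT) * N(d2)
N(d1) = 0.48989936; N(d2) = 0.32905856
C = 10.6200 * 1.00000000 * 0.48989936 - 11.8500 * 0.98807171 * 0.32905856 = 1.3499


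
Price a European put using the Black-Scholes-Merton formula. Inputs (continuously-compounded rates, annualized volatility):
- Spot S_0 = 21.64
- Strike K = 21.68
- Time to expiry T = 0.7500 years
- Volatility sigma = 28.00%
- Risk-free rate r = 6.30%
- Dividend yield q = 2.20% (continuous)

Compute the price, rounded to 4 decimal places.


d1 = (ln(S/K) + (r - q + 0.5*sigma^2) * T) / (sigma * sqrt(T)) = 0.24043866
d2 = d1 - sigma * sqrt(T) = -0.00204845
exp(-rT) = 0.95384891; exp(-qT) = 0.98363538
P = K * exp(-rT) * N(-d2) - S_0 * exp(-qT) * N(-d1)
N(-d1) = 0.40499510; N(-d2) = 0.50081721
P = 21.6800 * 0.95384891 * 0.50081721 - 21.6400 * 0.98363538 * 0.40499510 = 1.7359

Answer: Price = 1.7359


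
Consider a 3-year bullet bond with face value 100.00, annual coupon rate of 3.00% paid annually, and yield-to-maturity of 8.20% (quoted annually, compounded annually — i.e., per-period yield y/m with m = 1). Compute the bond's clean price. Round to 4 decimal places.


Coupon per period c = face * coupon_rate / m = 3.000000
Periods per year m = 1; per-period yield y/m = 0.082000
Number of cashflows N = 3
Cashflows (t years, CF_t, discount factor 1/(1+y/m)^(m*t), PV):
  t = 1.0000: CF_t = 3.000000, DF = 0.924214, PV = 2.772643
  t = 2.0000: CF_t = 3.000000, DF = 0.854172, PV = 2.562517
  t = 3.0000: CF_t = 103.000000, DF = 0.789438, PV = 81.312150
Price P = sum_t PV_t = 86.647310

Answer: Price = 86.6473


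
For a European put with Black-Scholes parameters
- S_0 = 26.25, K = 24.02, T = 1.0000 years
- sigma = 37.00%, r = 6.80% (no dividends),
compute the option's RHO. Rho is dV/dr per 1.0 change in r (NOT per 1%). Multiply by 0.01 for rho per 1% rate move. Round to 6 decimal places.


Answer: Rho = -9.103356

Derivation:
d1 = 0.6087274929; d2 = 0.2387274929
phi(d1) = 0.3314716102; exp(-qT) = 1.0000000000; exp(-rT) = 0.9342604736
N(-d2) = 0.4056584484
Rho = -K*T*exp(-rT)*N(-d2) = -24.0200 * 1.0000 * 0.9342604736 * 0.4056584484 = -9.103356


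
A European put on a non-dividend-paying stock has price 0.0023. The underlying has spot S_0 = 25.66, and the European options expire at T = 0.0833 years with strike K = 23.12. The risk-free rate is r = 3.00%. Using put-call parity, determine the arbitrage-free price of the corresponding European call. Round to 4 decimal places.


Answer: Call price = 2.6000

Derivation:
Put-call parity: C - P = S_0 * exp(-qT) - K * exp(-rT).
S_0 * exp(-qT) = 25.6600 * 1.00000000 = 25.66000000
K * exp(-rT) = 23.1200 * 0.99750412 = 23.06229525
C = P + S*exp(-qT) - K*exp(-rT)
C = 0.0023 + 25.66000000 - 23.06229525 = 2.6000


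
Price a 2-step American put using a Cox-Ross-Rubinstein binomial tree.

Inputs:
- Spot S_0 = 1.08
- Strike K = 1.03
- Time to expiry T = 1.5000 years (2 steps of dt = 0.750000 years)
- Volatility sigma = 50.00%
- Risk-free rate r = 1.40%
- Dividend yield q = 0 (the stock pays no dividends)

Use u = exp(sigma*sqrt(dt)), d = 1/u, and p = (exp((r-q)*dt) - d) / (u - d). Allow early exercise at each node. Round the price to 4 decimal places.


dt = T/N = 0.750000
u = exp(sigma*sqrt(dt)) = 1.541896; d = 1/u = 0.648552
p = (exp((r-q)*dt) - d) / (u - d) = 0.405223
Discount per step: exp(-r*dt) = 0.989555
Stock lattice S(k, i) with i counting down-moves:
  k=0: S(0,0) = 1.0800
  k=1: S(1,0) = 1.6652; S(1,1) = 0.7004
  k=2: S(2,0) = 2.5676; S(2,1) = 1.0800; S(2,2) = 0.4543
Terminal payoffs V(N, i) = max(K - S_T, 0):
  V(2,0) = 0.000000; V(2,1) = 0.000000; V(2,2) = 0.575730
Backward induction: V(k, i) = exp(-r*dt) * [p * V(k+1, i) + (1-p) * V(k+1, i+1)]; then take max(V_cont, immediate exercise) for American.
  V(1,0) = exp(-r*dt) * [p*0.000000 + (1-p)*0.000000] = 0.000000; exercise = 0.000000; V(1,0) = max -> 0.000000
  V(1,1) = exp(-r*dt) * [p*0.000000 + (1-p)*0.575730] = 0.338855; exercise = 0.329564; V(1,1) = max -> 0.338855
  V(0,0) = exp(-r*dt) * [p*0.000000 + (1-p)*0.338855] = 0.199438; exercise = 0.000000; V(0,0) = max -> 0.199438

Answer: Price = V(0,0) = 0.1994


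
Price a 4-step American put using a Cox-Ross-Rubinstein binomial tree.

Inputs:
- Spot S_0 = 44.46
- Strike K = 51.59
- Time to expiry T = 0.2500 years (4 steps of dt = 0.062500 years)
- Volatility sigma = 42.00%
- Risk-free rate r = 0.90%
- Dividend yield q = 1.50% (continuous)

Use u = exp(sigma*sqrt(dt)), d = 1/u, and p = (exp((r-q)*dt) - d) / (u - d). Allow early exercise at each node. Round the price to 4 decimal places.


dt = T/N = 0.062500
u = exp(sigma*sqrt(dt)) = 1.110711; d = 1/u = 0.900325
p = (exp((r-q)*dt) - d) / (u - d) = 0.471992
Discount per step: exp(-r*dt) = 0.999438
Stock lattice S(k, i) with i counting down-moves:
  k=0: S(0,0) = 44.4600
  k=1: S(1,0) = 49.3822; S(1,1) = 40.0284
  k=2: S(2,0) = 54.8493; S(2,1) = 44.4600; S(2,2) = 36.0386
  k=3: S(3,0) = 60.9217; S(3,1) = 49.3822; S(3,2) = 40.0284; S(3,3) = 32.4464
  k=4: S(4,0) = 67.6664; S(4,1) = 54.8493; S(4,2) = 44.4600; S(4,3) = 36.0386; S(4,4) = 29.2123
Terminal payoffs V(N, i) = max(K - S_T, 0):
  V(4,0) = 0.000000; V(4,1) = 0.000000; V(4,2) = 7.130000; V(4,3) = 15.551424; V(4,4) = 22.377698
Backward induction: V(k, i) = exp(-r*dt) * [p * V(k+1, i) + (1-p) * V(k+1, i+1)]; then take max(V_cont, immediate exercise) for American.
  V(3,0) = exp(-r*dt) * [p*0.000000 + (1-p)*0.000000] = 0.000000; exercise = 0.000000; V(3,0) = max -> 0.000000
  V(3,1) = exp(-r*dt) * [p*0.000000 + (1-p)*7.130000] = 3.762580; exercise = 2.207806; V(3,1) = max -> 3.762580
  V(3,2) = exp(-r*dt) * [p*7.130000 + (1-p)*15.551424] = 11.570070; exercise = 11.561572; V(3,2) = max -> 11.570070
  V(3,3) = exp(-r*dt) * [p*15.551424 + (1-p)*22.377698] = 19.144980; exercise = 19.143587; V(3,3) = max -> 19.144980
  V(2,0) = exp(-r*dt) * [p*0.000000 + (1-p)*3.762580] = 1.985555; exercise = 0.000000; V(2,0) = max -> 1.985555
  V(2,1) = exp(-r*dt) * [p*3.762580 + (1-p)*11.570070] = 7.880563; exercise = 7.130000; V(2,1) = max -> 7.880563
  V(2,2) = exp(-r*dt) * [p*11.570070 + (1-p)*19.144980] = 15.560927; exercise = 15.551424; V(2,2) = max -> 15.560927
  V(1,0) = exp(-r*dt) * [p*1.985555 + (1-p)*7.880563] = 5.095300; exercise = 2.207806; V(1,0) = max -> 5.095300
  V(1,1) = exp(-r*dt) * [p*7.880563 + (1-p)*15.560927] = 11.929145; exercise = 11.561572; V(1,1) = max -> 11.929145
  V(0,0) = exp(-r*dt) * [p*5.095300 + (1-p)*11.929145] = 8.698730; exercise = 7.130000; V(0,0) = max -> 8.698730

Answer: Price = V(0,0) = 8.6987


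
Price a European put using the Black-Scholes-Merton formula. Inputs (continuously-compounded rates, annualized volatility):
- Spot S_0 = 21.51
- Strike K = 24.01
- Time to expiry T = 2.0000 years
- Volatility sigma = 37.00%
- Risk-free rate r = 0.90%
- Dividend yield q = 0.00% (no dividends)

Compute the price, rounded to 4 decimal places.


d1 = (ln(S/K) + (r - q + 0.5*sigma^2) * T) / (sigma * sqrt(T)) = 0.08589920
d2 = d1 - sigma * sqrt(T) = -0.43735981
exp(-rT) = 0.98216103; exp(-qT) = 1.00000000
P = K * exp(-rT) * N(-d2) - S_0 * exp(-qT) * N(-d1)
N(-d1) = 0.46577327; N(-d2) = 0.66907479
P = 24.0100 * 0.98216103 * 0.66907479 - 21.5100 * 1.00000000 * 0.46577327 = 5.7591

Answer: Price = 5.7591


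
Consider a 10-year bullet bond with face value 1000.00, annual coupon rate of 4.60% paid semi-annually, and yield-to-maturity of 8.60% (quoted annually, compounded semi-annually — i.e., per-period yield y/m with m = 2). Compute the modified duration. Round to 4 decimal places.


Answer: Modified duration = 7.4275

Derivation:
Coupon per period c = face * coupon_rate / m = 23.000000
Periods per year m = 2; per-period yield y/m = 0.043000
Number of cashflows N = 20
Cashflows (t years, CF_t, discount factor 1/(1+y/m)^(m*t), PV):
  t = 0.5000: CF_t = 23.000000, DF = 0.958773, PV = 22.051774
  t = 1.0000: CF_t = 23.000000, DF = 0.919245, PV = 21.142640
  t = 1.5000: CF_t = 23.000000, DF = 0.881347, PV = 20.270988
  t = 2.0000: CF_t = 23.000000, DF = 0.845012, PV = 19.435271
  t = 2.5000: CF_t = 23.000000, DF = 0.810174, PV = 18.634009
  t = 3.0000: CF_t = 23.000000, DF = 0.776773, PV = 17.865780
  t = 3.5000: CF_t = 23.000000, DF = 0.744749, PV = 17.129224
  t = 4.0000: CF_t = 23.000000, DF = 0.714045, PV = 16.423033
  t = 4.5000: CF_t = 23.000000, DF = 0.684607, PV = 15.745957
  t = 5.0000: CF_t = 23.000000, DF = 0.656382, PV = 15.096795
  t = 5.5000: CF_t = 23.000000, DF = 0.629322, PV = 14.474396
  t = 6.0000: CF_t = 23.000000, DF = 0.603376, PV = 13.877657
  t = 6.5000: CF_t = 23.000000, DF = 0.578501, PV = 13.305519
  t = 7.0000: CF_t = 23.000000, DF = 0.554651, PV = 12.756970
  t = 7.5000: CF_t = 23.000000, DF = 0.531784, PV = 12.231035
  t = 8.0000: CF_t = 23.000000, DF = 0.509860, PV = 11.726783
  t = 8.5000: CF_t = 23.000000, DF = 0.488840, PV = 11.243321
  t = 9.0000: CF_t = 23.000000, DF = 0.468687, PV = 10.779790
  t = 9.5000: CF_t = 23.000000, DF = 0.449364, PV = 10.335369
  t = 10.0000: CF_t = 1023.000000, DF = 0.430838, PV = 440.747102
Price P = sum_t PV_t = 735.273410
First compute Macaulay numerator sum_t t * PV_t:
  t * PV_t at t = 0.5000: 11.025887
  t * PV_t at t = 1.0000: 21.142640
  t * PV_t at t = 1.5000: 30.406482
  t * PV_t at t = 2.0000: 38.870542
  t * PV_t at t = 2.5000: 46.585022
  t * PV_t at t = 3.0000: 53.597340
  t * PV_t at t = 3.5000: 59.952282
  t * PV_t at t = 4.0000: 65.692132
  t * PV_t at t = 4.5000: 70.856806
  t * PV_t at t = 5.0000: 75.483974
  t * PV_t at t = 5.5000: 79.609177
  t * PV_t at t = 6.0000: 83.265939
  t * PV_t at t = 6.5000: 86.485875
  t * PV_t at t = 7.0000: 89.298787
  t * PV_t at t = 7.5000: 91.732763
  t * PV_t at t = 8.0000: 93.814267
  t * PV_t at t = 8.5000: 95.568225
  t * PV_t at t = 9.0000: 97.018106
  t * PV_t at t = 9.5000: 98.186003
  t * PV_t at t = 10.0000: 4407.471018
Macaulay duration D = 5696.063267 / 735.273410 = 7.746864
Modified duration = D / (1 + y/m) = 7.746864 / (1 + 0.043000) = 7.427482


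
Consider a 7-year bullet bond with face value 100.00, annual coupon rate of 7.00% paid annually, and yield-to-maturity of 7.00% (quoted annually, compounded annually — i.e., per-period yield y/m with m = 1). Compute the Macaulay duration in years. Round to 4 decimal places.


Answer: Macaulay duration = 5.7665 years

Derivation:
Coupon per period c = face * coupon_rate / m = 7.000000
Periods per year m = 1; per-period yield y/m = 0.070000
Number of cashflows N = 7
Cashflows (t years, CF_t, discount factor 1/(1+y/m)^(m*t), PV):
  t = 1.0000: CF_t = 7.000000, DF = 0.934579, PV = 6.542056
  t = 2.0000: CF_t = 7.000000, DF = 0.873439, PV = 6.114071
  t = 3.0000: CF_t = 7.000000, DF = 0.816298, PV = 5.714085
  t = 4.0000: CF_t = 7.000000, DF = 0.762895, PV = 5.340266
  t = 5.0000: CF_t = 7.000000, DF = 0.712986, PV = 4.990903
  t = 6.0000: CF_t = 7.000000, DF = 0.666342, PV = 4.664396
  t = 7.0000: CF_t = 107.000000, DF = 0.622750, PV = 66.634222
Price P = sum_t PV_t = 100.000000
Macaulay numerator sum_t t * PV_t:
  t * PV_t at t = 1.0000: 6.542056
  t * PV_t at t = 2.0000: 12.228142
  t * PV_t at t = 3.0000: 17.142255
  t * PV_t at t = 4.0000: 21.361066
  t * PV_t at t = 5.0000: 24.954516
  t * PV_t at t = 6.0000: 27.986373
  t * PV_t at t = 7.0000: 466.439557
Macaulay duration D = (sum_t t * PV_t) / P = 576.653966 / 100.000000 = 5.766540


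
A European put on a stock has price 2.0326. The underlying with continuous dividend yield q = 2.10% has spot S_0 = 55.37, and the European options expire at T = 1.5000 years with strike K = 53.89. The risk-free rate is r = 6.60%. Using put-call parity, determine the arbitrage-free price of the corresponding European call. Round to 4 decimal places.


Put-call parity: C - P = S_0 * exp(-qT) - K * exp(-rT).
S_0 * exp(-qT) = 55.3700 * 0.96899096 = 53.65302926
K * exp(-rT) = 53.8900 * 0.90574271 = 48.81047454
C = P + S*exp(-qT) - K*exp(-rT)
C = 2.0326 + 53.65302926 - 48.81047454 = 6.8752

Answer: Call price = 6.8752


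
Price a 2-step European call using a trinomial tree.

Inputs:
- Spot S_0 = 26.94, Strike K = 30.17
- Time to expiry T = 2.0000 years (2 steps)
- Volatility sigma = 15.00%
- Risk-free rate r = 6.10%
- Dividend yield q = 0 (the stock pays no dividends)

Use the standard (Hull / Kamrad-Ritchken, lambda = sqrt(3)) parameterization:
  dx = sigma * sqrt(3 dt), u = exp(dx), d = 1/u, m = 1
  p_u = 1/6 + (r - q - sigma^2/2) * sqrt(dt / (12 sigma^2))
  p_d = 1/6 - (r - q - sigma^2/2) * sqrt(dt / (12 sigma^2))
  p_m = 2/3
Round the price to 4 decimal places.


dt = T/N = 1.000000; dx = sigma*sqrt(3*dt) = 0.259808
u = exp(dx) = 1.296681; d = 1/u = 0.771200
p_u = 0.262411, p_m = 0.666667, p_d = 0.070923
Discount per step: exp(-r*dt) = 0.940823
Stock lattice S(k, j) with j the centered position index:
  k=0: S(0,+0) = 26.9400
  k=1: S(1,-1) = 20.7761; S(1,+0) = 26.9400; S(1,+1) = 34.9326
  k=2: S(2,-2) = 16.0225; S(2,-1) = 20.7761; S(2,+0) = 26.9400; S(2,+1) = 34.9326; S(2,+2) = 45.2964
Terminal payoffs V(N, j) = max(S_T - K, 0):
  V(2,-2) = 0.000000; V(2,-1) = 0.000000; V(2,+0) = 0.000000; V(2,+1) = 4.762576; V(2,+2) = 15.126393
Backward induction: V(k, j) = exp(-r*dt) * [p_u * V(k+1, j+1) + p_m * V(k+1, j) + p_d * V(k+1, j-1)]
  V(1,-1) = exp(-r*dt) * [p_u*0.000000 + p_m*0.000000 + p_d*0.000000] = 0.000000
  V(1,+0) = exp(-r*dt) * [p_u*4.762576 + p_m*0.000000 + p_d*0.000000] = 1.175794
  V(1,+1) = exp(-r*dt) * [p_u*15.126393 + p_m*4.762576 + p_d*0.000000] = 6.721595
  V(0,+0) = exp(-r*dt) * [p_u*6.721595 + p_m*1.175794 + p_d*0.000000] = 2.396917

Answer: Price = V(0,0) = 2.3969


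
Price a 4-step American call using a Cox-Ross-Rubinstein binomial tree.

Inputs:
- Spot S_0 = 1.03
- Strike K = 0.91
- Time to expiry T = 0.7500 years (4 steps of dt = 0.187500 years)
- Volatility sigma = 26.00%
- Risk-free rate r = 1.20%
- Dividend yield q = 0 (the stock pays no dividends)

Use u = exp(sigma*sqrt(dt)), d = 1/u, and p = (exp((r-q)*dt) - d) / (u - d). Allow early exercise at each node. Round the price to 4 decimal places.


Answer: Price = V(0,0) = 0.1696

Derivation:
dt = T/N = 0.187500
u = exp(sigma*sqrt(dt)) = 1.119165; d = 1/u = 0.893523
p = (exp((r-q)*dt) - d) / (u - d) = 0.481867
Discount per step: exp(-r*dt) = 0.997753
Stock lattice S(k, i) with i counting down-moves:
  k=0: S(0,0) = 1.0300
  k=1: S(1,0) = 1.1527; S(1,1) = 0.9203
  k=2: S(2,0) = 1.2901; S(2,1) = 1.0300; S(2,2) = 0.8223
  k=3: S(3,0) = 1.4438; S(3,1) = 1.1527; S(3,2) = 0.9203; S(3,3) = 0.7348
  k=4: S(4,0) = 1.6159; S(4,1) = 1.2901; S(4,2) = 1.0300; S(4,3) = 0.8223; S(4,4) = 0.6565
Terminal payoffs V(N, i) = max(S_T - K, 0):
  V(4,0) = 0.705900; V(4,1) = 0.380107; V(4,2) = 0.120000; V(4,3) = 0.000000; V(4,4) = 0.000000
Backward induction: V(k, i) = exp(-r*dt) * [p * V(k+1, i) + (1-p) * V(k+1, i+1)]; then take max(V_cont, immediate exercise) for American.
  V(3,0) = exp(-r*dt) * [p*0.705900 + (1-p)*0.380107] = 0.535889; exercise = 0.533844; V(3,0) = max -> 0.535889
  V(3,1) = exp(-r*dt) * [p*0.380107 + (1-p)*0.120000] = 0.244786; exercise = 0.242740; V(3,1) = max -> 0.244786
  V(3,2) = exp(-r*dt) * [p*0.120000 + (1-p)*0.000000] = 0.057694; exercise = 0.010329; V(3,2) = max -> 0.057694
  V(3,3) = exp(-r*dt) * [p*0.000000 + (1-p)*0.000000] = 0.000000; exercise = 0.000000; V(3,3) = max -> 0.000000
  V(2,0) = exp(-r*dt) * [p*0.535889 + (1-p)*0.244786] = 0.384193; exercise = 0.380107; V(2,0) = max -> 0.384193
  V(2,1) = exp(-r*dt) * [p*0.244786 + (1-p)*0.057694] = 0.147515; exercise = 0.120000; V(2,1) = max -> 0.147515
  V(2,2) = exp(-r*dt) * [p*0.057694 + (1-p)*0.000000] = 0.027738; exercise = 0.000000; V(2,2) = max -> 0.027738
  V(1,0) = exp(-r*dt) * [p*0.384193 + (1-p)*0.147515] = 0.260974; exercise = 0.242740; V(1,0) = max -> 0.260974
  V(1,1) = exp(-r*dt) * [p*0.147515 + (1-p)*0.027738] = 0.085263; exercise = 0.010329; V(1,1) = max -> 0.085263
  V(0,0) = exp(-r*dt) * [p*0.260974 + (1-p)*0.085263] = 0.169550; exercise = 0.120000; V(0,0) = max -> 0.169550


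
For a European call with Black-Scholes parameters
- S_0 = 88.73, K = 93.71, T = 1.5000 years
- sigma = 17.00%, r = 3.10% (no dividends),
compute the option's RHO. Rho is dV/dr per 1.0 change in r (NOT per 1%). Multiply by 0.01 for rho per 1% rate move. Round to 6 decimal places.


Answer: Rho = 59.458370

Derivation:
d1 = 0.0651667232; d2 = -0.1430399049
phi(d1) = 0.3980960847; exp(-qT) = 1.0000000000; exp(-rT) = 0.9545645606
N(d2) = 0.4431293328
Rho = K*T*exp(-rT)*N(d2) = 93.7100 * 1.5000 * 0.9545645606 * 0.4431293328 = 59.458370


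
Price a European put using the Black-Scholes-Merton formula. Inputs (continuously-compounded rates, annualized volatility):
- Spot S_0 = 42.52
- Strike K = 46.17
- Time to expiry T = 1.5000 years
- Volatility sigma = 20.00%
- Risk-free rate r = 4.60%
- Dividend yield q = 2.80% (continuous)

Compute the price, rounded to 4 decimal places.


Answer: Price = 5.3510

Derivation:
d1 = (ln(S/K) + (r - q + 0.5*sigma^2) * T) / (sigma * sqrt(T)) = -0.10351414
d2 = d1 - sigma * sqrt(T) = -0.34846312
exp(-rT) = 0.93332668; exp(-qT) = 0.95886978
P = K * exp(-rT) * N(-d2) - S_0 * exp(-qT) * N(-d1)
N(-d1) = 0.54122254; N(-d2) = 0.63625380
P = 46.1700 * 0.93332668 * 0.63625380 - 42.5200 * 0.95886978 * 0.54122254 = 5.3510


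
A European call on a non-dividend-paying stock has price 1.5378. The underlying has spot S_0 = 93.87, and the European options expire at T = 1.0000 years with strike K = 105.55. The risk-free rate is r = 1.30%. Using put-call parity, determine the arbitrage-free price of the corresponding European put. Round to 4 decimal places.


Put-call parity: C - P = S_0 * exp(-qT) - K * exp(-rT).
S_0 * exp(-qT) = 93.8700 * 1.00000000 = 93.87000000
K * exp(-rT) = 105.5500 * 0.98708414 = 104.18673045
P = C - S*exp(-qT) + K*exp(-rT)
P = 1.5378 - 93.87000000 + 104.18673045 = 11.8545

Answer: Put price = 11.8545


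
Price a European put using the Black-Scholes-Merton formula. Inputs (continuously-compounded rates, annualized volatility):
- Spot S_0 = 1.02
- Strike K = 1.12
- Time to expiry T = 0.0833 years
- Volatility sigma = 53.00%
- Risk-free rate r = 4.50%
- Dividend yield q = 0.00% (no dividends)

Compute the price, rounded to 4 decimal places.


Answer: Price = 0.1239

Derivation:
d1 = (ln(S/K) + (r - q + 0.5*sigma^2) * T) / (sigma * sqrt(T)) = -0.51042356
d2 = d1 - sigma * sqrt(T) = -0.66339078
exp(-rT) = 0.99625852; exp(-qT) = 1.00000000
P = K * exp(-rT) * N(-d2) - S_0 * exp(-qT) * N(-d1)
N(-d1) = 0.69512262; N(-d2) = 0.74645985
P = 1.1200 * 0.99625852 * 0.74645985 - 1.0200 * 1.00000000 * 0.69512262 = 0.1239


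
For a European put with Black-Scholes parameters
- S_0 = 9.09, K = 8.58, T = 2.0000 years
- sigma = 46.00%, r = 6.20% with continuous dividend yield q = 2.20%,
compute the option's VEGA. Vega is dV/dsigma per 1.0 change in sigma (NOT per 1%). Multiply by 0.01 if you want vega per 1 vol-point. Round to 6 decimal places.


Answer: Vega = 4.248746

Derivation:
d1 = 0.5370030137; d2 = -0.1135352250
phi(d1) = 0.3453749462; exp(-qT) = 0.9569539575; exp(-rT) = 0.8833798409
Vega = S * exp(-qT) * phi(d1) * sqrt(T) = 9.0900 * 0.9569539575 * 0.3453749462 * 1.4142135624 = 4.248746


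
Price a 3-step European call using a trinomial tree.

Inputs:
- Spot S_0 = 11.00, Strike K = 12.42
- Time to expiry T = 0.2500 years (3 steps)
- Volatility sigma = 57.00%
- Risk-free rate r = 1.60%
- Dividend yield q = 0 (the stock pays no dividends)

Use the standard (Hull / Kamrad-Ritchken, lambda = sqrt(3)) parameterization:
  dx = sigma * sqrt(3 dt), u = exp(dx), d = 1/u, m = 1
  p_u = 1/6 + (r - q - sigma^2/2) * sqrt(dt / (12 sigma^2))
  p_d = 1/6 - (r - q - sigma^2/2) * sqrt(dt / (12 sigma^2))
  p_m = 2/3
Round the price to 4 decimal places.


dt = T/N = 0.083333; dx = sigma*sqrt(3*dt) = 0.285000
u = exp(dx) = 1.329762; d = 1/u = 0.752014
p_u = 0.145256, p_m = 0.666667, p_d = 0.188077
Discount per step: exp(-r*dt) = 0.998668
Stock lattice S(k, j) with j the centered position index:
  k=0: S(0,+0) = 11.0000
  k=1: S(1,-1) = 8.2722; S(1,+0) = 11.0000; S(1,+1) = 14.6274
  k=2: S(2,-2) = 6.2208; S(2,-1) = 8.2722; S(2,+0) = 11.0000; S(2,+1) = 14.6274; S(2,+2) = 19.4509
  k=3: S(3,-3) = 4.6781; S(3,-2) = 6.2208; S(3,-1) = 8.2722; S(3,+0) = 11.0000; S(3,+1) = 14.6274; S(3,+2) = 19.4509; S(3,+3) = 25.8651
Terminal payoffs V(N, j) = max(S_T - K, 0):
  V(3,-3) = 0.000000; V(3,-2) = 0.000000; V(3,-1) = 0.000000; V(3,+0) = 0.000000; V(3,+1) = 2.207382; V(3,+2) = 7.030938; V(3,+3) = 13.445118
Backward induction: V(k, j) = exp(-r*dt) * [p_u * V(k+1, j+1) + p_m * V(k+1, j) + p_d * V(k+1, j-1)]
  V(2,-2) = exp(-r*dt) * [p_u*0.000000 + p_m*0.000000 + p_d*0.000000] = 0.000000
  V(2,-1) = exp(-r*dt) * [p_u*0.000000 + p_m*0.000000 + p_d*0.000000] = 0.000000
  V(2,+0) = exp(-r*dt) * [p_u*2.207382 + p_m*0.000000 + p_d*0.000000] = 0.320208
  V(2,+1) = exp(-r*dt) * [p_u*7.030938 + p_m*2.207382 + p_d*0.000000] = 2.489551
  V(2,+2) = exp(-r*dt) * [p_u*13.445118 + p_m*7.030938 + p_d*2.207382] = 7.046032
  V(1,-1) = exp(-r*dt) * [p_u*0.320208 + p_m*0.000000 + p_d*0.000000] = 0.046450
  V(1,+0) = exp(-r*dt) * [p_u*2.489551 + p_m*0.320208 + p_d*0.000000] = 0.574328
  V(1,+1) = exp(-r*dt) * [p_u*7.046032 + p_m*2.489551 + p_d*0.320208] = 2.739747
  V(0,+0) = exp(-r*dt) * [p_u*2.739747 + p_m*0.574328 + p_d*0.046450] = 0.788533

Answer: Price = V(0,0) = 0.7885


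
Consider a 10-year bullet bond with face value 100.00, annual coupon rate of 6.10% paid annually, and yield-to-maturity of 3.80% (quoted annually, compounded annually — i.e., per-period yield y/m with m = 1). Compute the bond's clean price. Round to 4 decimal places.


Answer: Price = 118.8422

Derivation:
Coupon per period c = face * coupon_rate / m = 6.100000
Periods per year m = 1; per-period yield y/m = 0.038000
Number of cashflows N = 10
Cashflows (t years, CF_t, discount factor 1/(1+y/m)^(m*t), PV):
  t = 1.0000: CF_t = 6.100000, DF = 0.963391, PV = 5.876686
  t = 2.0000: CF_t = 6.100000, DF = 0.928122, PV = 5.661547
  t = 3.0000: CF_t = 6.100000, DF = 0.894145, PV = 5.454284
  t = 4.0000: CF_t = 6.100000, DF = 0.861411, PV = 5.254609
  t = 5.0000: CF_t = 6.100000, DF = 0.829876, PV = 5.062244
  t = 6.0000: CF_t = 6.100000, DF = 0.799495, PV = 4.876921
  t = 7.0000: CF_t = 6.100000, DF = 0.770227, PV = 4.698382
  t = 8.0000: CF_t = 6.100000, DF = 0.742030, PV = 4.526380
  t = 9.0000: CF_t = 6.100000, DF = 0.714865, PV = 4.360674
  t = 10.0000: CF_t = 106.100000, DF = 0.688694, PV = 73.070461
Price P = sum_t PV_t = 118.842189


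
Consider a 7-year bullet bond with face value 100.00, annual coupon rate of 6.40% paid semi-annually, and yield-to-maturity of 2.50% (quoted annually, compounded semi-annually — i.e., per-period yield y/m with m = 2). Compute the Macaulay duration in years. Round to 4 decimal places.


Coupon per period c = face * coupon_rate / m = 3.200000
Periods per year m = 2; per-period yield y/m = 0.012500
Number of cashflows N = 14
Cashflows (t years, CF_t, discount factor 1/(1+y/m)^(m*t), PV):
  t = 0.5000: CF_t = 3.200000, DF = 0.987654, PV = 3.160494
  t = 1.0000: CF_t = 3.200000, DF = 0.975461, PV = 3.121475
  t = 1.5000: CF_t = 3.200000, DF = 0.963418, PV = 3.082939
  t = 2.0000: CF_t = 3.200000, DF = 0.951524, PV = 3.044878
  t = 2.5000: CF_t = 3.200000, DF = 0.939777, PV = 3.007287
  t = 3.0000: CF_t = 3.200000, DF = 0.928175, PV = 2.970160
  t = 3.5000: CF_t = 3.200000, DF = 0.916716, PV = 2.933491
  t = 4.0000: CF_t = 3.200000, DF = 0.905398, PV = 2.897275
  t = 4.5000: CF_t = 3.200000, DF = 0.894221, PV = 2.861506
  t = 5.0000: CF_t = 3.200000, DF = 0.883181, PV = 2.826179
  t = 5.5000: CF_t = 3.200000, DF = 0.872277, PV = 2.791288
  t = 6.0000: CF_t = 3.200000, DF = 0.861509, PV = 2.756828
  t = 6.5000: CF_t = 3.200000, DF = 0.850873, PV = 2.722793
  t = 7.0000: CF_t = 103.200000, DF = 0.840368, PV = 86.725987
Price P = sum_t PV_t = 124.902578
Macaulay numerator sum_t t * PV_t:
  t * PV_t at t = 0.5000: 1.580247
  t * PV_t at t = 1.0000: 3.121475
  t * PV_t at t = 1.5000: 4.624408
  t * PV_t at t = 2.0000: 6.089755
  t * PV_t at t = 2.5000: 7.518216
  t * PV_t at t = 3.0000: 8.910479
  t * PV_t at t = 3.5000: 10.267218
  t * PV_t at t = 4.0000: 11.589100
  t * PV_t at t = 4.5000: 12.876778
  t * PV_t at t = 5.0000: 14.130895
  t * PV_t at t = 5.5000: 15.352083
  t * PV_t at t = 6.0000: 16.540965
  t * PV_t at t = 6.5000: 17.698152
  t * PV_t at t = 7.0000: 607.081909
Macaulay duration D = (sum_t t * PV_t) / P = 737.381681 / 124.902578 = 5.903655

Answer: Macaulay duration = 5.9037 years


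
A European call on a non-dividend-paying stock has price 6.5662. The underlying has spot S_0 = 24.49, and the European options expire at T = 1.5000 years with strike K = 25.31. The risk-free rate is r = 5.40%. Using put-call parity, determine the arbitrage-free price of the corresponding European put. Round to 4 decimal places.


Answer: Put price = 5.4169

Derivation:
Put-call parity: C - P = S_0 * exp(-qT) - K * exp(-rT).
S_0 * exp(-qT) = 24.4900 * 1.00000000 = 24.49000000
K * exp(-rT) = 25.3100 * 0.92219369 = 23.34072233
P = C - S*exp(-qT) + K*exp(-rT)
P = 6.5662 - 24.49000000 + 23.34072233 = 5.4169


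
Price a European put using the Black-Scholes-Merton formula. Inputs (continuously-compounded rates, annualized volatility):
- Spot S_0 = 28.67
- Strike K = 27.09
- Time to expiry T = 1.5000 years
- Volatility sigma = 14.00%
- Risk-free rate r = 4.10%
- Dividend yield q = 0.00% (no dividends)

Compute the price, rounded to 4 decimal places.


d1 = (ln(S/K) + (r - q + 0.5*sigma^2) * T) / (sigma * sqrt(T)) = 0.77501053
d2 = d1 - sigma * sqrt(T) = 0.60354625
exp(-rT) = 0.94035295; exp(-qT) = 1.00000000
P = K * exp(-rT) * N(-d2) - S_0 * exp(-qT) * N(-d1)
N(-d1) = 0.21916672; N(-d2) = 0.27307268
P = 27.0900 * 0.94035295 * 0.27307268 - 28.6700 * 1.00000000 * 0.21916672 = 0.6728

Answer: Price = 0.6728


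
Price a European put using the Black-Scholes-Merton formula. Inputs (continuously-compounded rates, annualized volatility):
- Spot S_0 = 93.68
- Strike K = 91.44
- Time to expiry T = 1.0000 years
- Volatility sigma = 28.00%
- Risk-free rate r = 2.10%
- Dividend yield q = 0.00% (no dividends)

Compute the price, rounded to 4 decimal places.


Answer: Price = 8.2615

Derivation:
d1 = (ln(S/K) + (r - q + 0.5*sigma^2) * T) / (sigma * sqrt(T)) = 0.30143464
d2 = d1 - sigma * sqrt(T) = 0.02143464
exp(-rT) = 0.97921896; exp(-qT) = 1.00000000
P = K * exp(-rT) * N(-d2) - S_0 * exp(-qT) * N(-d1)
N(-d1) = 0.38154154; N(-d2) = 0.49144947
P = 91.4400 * 0.97921896 * 0.49144947 - 93.6800 * 1.00000000 * 0.38154154 = 8.2615


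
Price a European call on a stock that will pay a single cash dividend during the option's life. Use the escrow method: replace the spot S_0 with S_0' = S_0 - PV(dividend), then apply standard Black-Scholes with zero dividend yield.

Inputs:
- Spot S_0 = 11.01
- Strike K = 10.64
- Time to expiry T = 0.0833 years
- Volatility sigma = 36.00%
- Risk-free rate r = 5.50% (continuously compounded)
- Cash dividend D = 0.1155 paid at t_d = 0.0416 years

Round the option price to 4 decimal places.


PV(D) = D * exp(-r * t_d) = 0.1155 * 0.99771462 = 0.11523604
S_0' = S_0 - PV(D) = 11.0100 - 0.11523604 = 10.89476396
d1 = (ln(S_0'/K) + (r + sigma^2/2)*T) / (sigma*sqrt(T)) = 0.32377697
d2 = d1 - sigma*sqrt(T) = 0.21987471
exp(-rT) = 0.99542898
N(d1) = 0.62694655; N(d2) = 0.58701563
C = S_0' * N(d1) - K * exp(-rT) * N(d2) = 10.89476396 * 0.62694655 - 10.6400 * 0.99542898 * 0.58701563 = 0.6131

Answer: Price = 0.6131


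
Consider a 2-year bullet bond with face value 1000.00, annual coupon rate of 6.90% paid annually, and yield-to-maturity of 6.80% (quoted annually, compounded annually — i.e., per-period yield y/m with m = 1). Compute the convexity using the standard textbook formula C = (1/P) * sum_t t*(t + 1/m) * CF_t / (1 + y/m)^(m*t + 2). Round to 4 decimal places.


Coupon per period c = face * coupon_rate / m = 69.000000
Periods per year m = 1; per-period yield y/m = 0.068000
Number of cashflows N = 2
Cashflows (t years, CF_t, discount factor 1/(1+y/m)^(m*t), PV):
  t = 1.0000: CF_t = 69.000000, DF = 0.936330, PV = 64.606742
  t = 2.0000: CF_t = 1069.000000, DF = 0.876713, PV = 937.206301
Price P = sum_t PV_t = 1001.813043
Convexity numerator sum_t t*(t + 1/m) * CF_t / (1+y/m)^(m*t + 2):
  t = 1.0000: term = 113.283153
  t = 2.0000: term = 4929.966235
Convexity = (1/P) * sum = 5043.249388 / 1001.813043 = 5.034122

Answer: Convexity = 5.0341


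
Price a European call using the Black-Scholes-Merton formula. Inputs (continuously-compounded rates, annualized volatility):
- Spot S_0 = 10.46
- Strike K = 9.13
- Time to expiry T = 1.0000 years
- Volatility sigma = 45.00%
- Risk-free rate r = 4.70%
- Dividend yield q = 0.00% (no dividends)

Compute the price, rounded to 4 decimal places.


d1 = (ln(S/K) + (r - q + 0.5*sigma^2) * T) / (sigma * sqrt(T)) = 0.63165059
d2 = d1 - sigma * sqrt(T) = 0.18165059
exp(-rT) = 0.95408740; exp(-qT) = 1.00000000
C = S_0 * exp(-qT) * N(d1) - K * exp(-rT) * N(d2)
N(d1) = 0.73619239; N(d2) = 0.57207153
C = 10.4600 * 1.00000000 * 0.73619239 - 9.1300 * 0.95408740 * 0.57207153 = 2.7174

Answer: Price = 2.7174


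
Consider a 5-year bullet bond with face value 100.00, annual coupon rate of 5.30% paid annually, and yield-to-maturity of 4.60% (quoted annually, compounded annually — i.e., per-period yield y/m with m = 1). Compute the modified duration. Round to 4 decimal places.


Answer: Modified duration = 4.3303

Derivation:
Coupon per period c = face * coupon_rate / m = 5.300000
Periods per year m = 1; per-period yield y/m = 0.046000
Number of cashflows N = 5
Cashflows (t years, CF_t, discount factor 1/(1+y/m)^(m*t), PV):
  t = 1.0000: CF_t = 5.300000, DF = 0.956023, PV = 5.066922
  t = 2.0000: CF_t = 5.300000, DF = 0.913980, PV = 4.844093
  t = 3.0000: CF_t = 5.300000, DF = 0.873786, PV = 4.631064
  t = 4.0000: CF_t = 5.300000, DF = 0.835359, PV = 4.427404
  t = 5.0000: CF_t = 105.300000, DF = 0.798623, PV = 84.094956
Price P = sum_t PV_t = 103.064439
First compute Macaulay numerator sum_t t * PV_t:
  t * PV_t at t = 1.0000: 5.066922
  t * PV_t at t = 2.0000: 9.688187
  t * PV_t at t = 3.0000: 13.893193
  t * PV_t at t = 4.0000: 17.709615
  t * PV_t at t = 5.0000: 420.474781
Macaulay duration D = 466.832697 / 103.064439 = 4.529523
Modified duration = D / (1 + y/m) = 4.529523 / (1 + 0.046000) = 4.330327


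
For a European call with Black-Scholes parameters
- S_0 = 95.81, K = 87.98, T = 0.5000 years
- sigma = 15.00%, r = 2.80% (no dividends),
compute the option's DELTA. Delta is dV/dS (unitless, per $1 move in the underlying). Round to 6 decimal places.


Answer: Delta = 0.838630

Derivation:
d1 = 0.9888421432; d2 = 0.8827761260
phi(d1) = 0.2446704869; exp(-qT) = 1.0000000000; exp(-rT) = 0.9860975443
N(d1) = 0.8386298093
Delta = exp(-qT) * N(d1) = 1.0000000000 * 0.8386298093 = 0.838630


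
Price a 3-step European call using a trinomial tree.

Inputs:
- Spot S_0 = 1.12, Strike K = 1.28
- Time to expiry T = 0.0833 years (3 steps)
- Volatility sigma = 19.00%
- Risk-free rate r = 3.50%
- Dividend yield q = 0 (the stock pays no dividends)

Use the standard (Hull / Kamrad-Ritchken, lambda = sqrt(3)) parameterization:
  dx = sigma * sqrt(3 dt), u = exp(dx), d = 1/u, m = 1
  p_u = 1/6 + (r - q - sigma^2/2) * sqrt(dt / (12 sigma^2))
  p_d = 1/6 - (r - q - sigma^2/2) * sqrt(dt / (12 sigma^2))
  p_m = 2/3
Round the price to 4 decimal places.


dt = T/N = 0.027767; dx = sigma*sqrt(3*dt) = 0.054837
u = exp(dx) = 1.056369; d = 1/u = 0.946639
p_u = 0.170958, p_m = 0.666667, p_d = 0.162375
Discount per step: exp(-r*dt) = 0.999029
Stock lattice S(k, j) with j the centered position index:
  k=0: S(0,+0) = 1.1200
  k=1: S(1,-1) = 1.0602; S(1,+0) = 1.1200; S(1,+1) = 1.1831
  k=2: S(2,-2) = 1.0037; S(2,-1) = 1.0602; S(2,+0) = 1.1200; S(2,+1) = 1.1831; S(2,+2) = 1.2498
  k=3: S(3,-3) = 0.9501; S(3,-2) = 1.0037; S(3,-1) = 1.0602; S(3,+0) = 1.1200; S(3,+1) = 1.1831; S(3,+2) = 1.2498; S(3,+3) = 1.3203
Terminal payoffs V(N, j) = max(S_T - K, 0):
  V(3,-3) = 0.000000; V(3,-2) = 0.000000; V(3,-1) = 0.000000; V(3,+0) = 0.000000; V(3,+1) = 0.000000; V(3,+2) = 0.000000; V(3,+3) = 0.040276
Backward induction: V(k, j) = exp(-r*dt) * [p_u * V(k+1, j+1) + p_m * V(k+1, j) + p_d * V(k+1, j-1)]
  V(2,-2) = exp(-r*dt) * [p_u*0.000000 + p_m*0.000000 + p_d*0.000000] = 0.000000
  V(2,-1) = exp(-r*dt) * [p_u*0.000000 + p_m*0.000000 + p_d*0.000000] = 0.000000
  V(2,+0) = exp(-r*dt) * [p_u*0.000000 + p_m*0.000000 + p_d*0.000000] = 0.000000
  V(2,+1) = exp(-r*dt) * [p_u*0.000000 + p_m*0.000000 + p_d*0.000000] = 0.000000
  V(2,+2) = exp(-r*dt) * [p_u*0.040276 + p_m*0.000000 + p_d*0.000000] = 0.006879
  V(1,-1) = exp(-r*dt) * [p_u*0.000000 + p_m*0.000000 + p_d*0.000000] = 0.000000
  V(1,+0) = exp(-r*dt) * [p_u*0.000000 + p_m*0.000000 + p_d*0.000000] = 0.000000
  V(1,+1) = exp(-r*dt) * [p_u*0.006879 + p_m*0.000000 + p_d*0.000000] = 0.001175
  V(0,+0) = exp(-r*dt) * [p_u*0.001175 + p_m*0.000000 + p_d*0.000000] = 0.000201

Answer: Price = V(0,0) = 0.0002
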